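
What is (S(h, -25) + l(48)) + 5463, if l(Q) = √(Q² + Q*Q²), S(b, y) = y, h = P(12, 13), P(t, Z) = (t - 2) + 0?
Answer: 5774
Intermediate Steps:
P(t, Z) = -2 + t (P(t, Z) = (-2 + t) + 0 = -2 + t)
h = 10 (h = -2 + 12 = 10)
l(Q) = √(Q² + Q³)
(S(h, -25) + l(48)) + 5463 = (-25 + √(48²*(1 + 48))) + 5463 = (-25 + √(2304*49)) + 5463 = (-25 + √112896) + 5463 = (-25 + 336) + 5463 = 311 + 5463 = 5774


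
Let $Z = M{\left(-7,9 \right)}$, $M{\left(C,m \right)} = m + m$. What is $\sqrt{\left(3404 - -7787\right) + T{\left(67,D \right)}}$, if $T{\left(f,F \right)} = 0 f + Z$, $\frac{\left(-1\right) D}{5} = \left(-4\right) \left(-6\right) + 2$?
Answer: $\sqrt{11209} \approx 105.87$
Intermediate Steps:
$M{\left(C,m \right)} = 2 m$
$D = -130$ ($D = - 5 \left(\left(-4\right) \left(-6\right) + 2\right) = - 5 \left(24 + 2\right) = \left(-5\right) 26 = -130$)
$Z = 18$ ($Z = 2 \cdot 9 = 18$)
$T{\left(f,F \right)} = 18$ ($T{\left(f,F \right)} = 0 f + 18 = 0 + 18 = 18$)
$\sqrt{\left(3404 - -7787\right) + T{\left(67,D \right)}} = \sqrt{\left(3404 - -7787\right) + 18} = \sqrt{\left(3404 + 7787\right) + 18} = \sqrt{11191 + 18} = \sqrt{11209}$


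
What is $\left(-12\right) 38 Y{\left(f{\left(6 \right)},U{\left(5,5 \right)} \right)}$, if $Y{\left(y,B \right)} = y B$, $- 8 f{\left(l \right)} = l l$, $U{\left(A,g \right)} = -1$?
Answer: $-2052$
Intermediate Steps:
$f{\left(l \right)} = - \frac{l^{2}}{8}$ ($f{\left(l \right)} = - \frac{l l}{8} = - \frac{l^{2}}{8}$)
$Y{\left(y,B \right)} = B y$
$\left(-12\right) 38 Y{\left(f{\left(6 \right)},U{\left(5,5 \right)} \right)} = \left(-12\right) 38 \left(- \frac{\left(-1\right) 6^{2}}{8}\right) = - 456 \left(- \frac{\left(-1\right) 36}{8}\right) = - 456 \left(\left(-1\right) \left(- \frac{9}{2}\right)\right) = \left(-456\right) \frac{9}{2} = -2052$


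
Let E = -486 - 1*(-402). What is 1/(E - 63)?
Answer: -1/147 ≈ -0.0068027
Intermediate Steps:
E = -84 (E = -486 + 402 = -84)
1/(E - 63) = 1/(-84 - 63) = 1/(-147) = -1/147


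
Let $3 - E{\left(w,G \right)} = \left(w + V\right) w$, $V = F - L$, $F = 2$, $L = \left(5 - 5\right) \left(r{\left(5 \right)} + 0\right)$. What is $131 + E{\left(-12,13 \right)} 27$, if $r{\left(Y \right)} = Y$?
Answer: $-3028$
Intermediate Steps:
$L = 0$ ($L = \left(5 - 5\right) \left(5 + 0\right) = 0 \cdot 5 = 0$)
$V = 2$ ($V = 2 - 0 = 2 + 0 = 2$)
$E{\left(w,G \right)} = 3 - w \left(2 + w\right)$ ($E{\left(w,G \right)} = 3 - \left(w + 2\right) w = 3 - \left(2 + w\right) w = 3 - w \left(2 + w\right)$)
$131 + E{\left(-12,13 \right)} 27 = 131 + \left(3 - \left(-12\right)^{2} - -24\right) 27 = 131 + \left(3 - 144 + 24\right) 27 = 131 - 3159 = -3028$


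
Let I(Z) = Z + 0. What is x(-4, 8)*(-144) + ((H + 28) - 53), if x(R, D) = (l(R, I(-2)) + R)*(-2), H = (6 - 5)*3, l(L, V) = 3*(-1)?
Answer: -2038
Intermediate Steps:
I(Z) = Z
l(L, V) = -3
H = 3 (H = 1*3 = 3)
x(R, D) = 6 - 2*R (x(R, D) = (-3 + R)*(-2) = 6 - 2*R)
x(-4, 8)*(-144) + ((H + 28) - 53) = (6 - 2*(-4))*(-144) + ((3 + 28) - 53) = (6 + 8)*(-144) + (31 - 53) = 14*(-144) - 22 = -2016 - 22 = -2038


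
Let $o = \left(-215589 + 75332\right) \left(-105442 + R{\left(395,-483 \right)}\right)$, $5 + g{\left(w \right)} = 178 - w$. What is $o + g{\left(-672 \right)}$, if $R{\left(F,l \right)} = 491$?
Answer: $14720113252$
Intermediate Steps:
$g{\left(w \right)} = 173 - w$ ($g{\left(w \right)} = -5 - \left(-178 + w\right) = 173 - w$)
$o = 14720112407$ ($o = \left(-215589 + 75332\right) \left(-105442 + 491\right) = \left(-140257\right) \left(-104951\right) = 14720112407$)
$o + g{\left(-672 \right)} = 14720112407 + \left(173 - -672\right) = 14720112407 + \left(173 + 672\right) = 14720112407 + 845 = 14720113252$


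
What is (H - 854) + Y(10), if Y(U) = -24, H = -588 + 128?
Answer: -1338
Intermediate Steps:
H = -460
(H - 854) + Y(10) = (-460 - 854) - 24 = -1314 - 24 = -1338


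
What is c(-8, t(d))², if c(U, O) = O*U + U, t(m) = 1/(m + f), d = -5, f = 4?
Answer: 0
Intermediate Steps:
t(m) = 1/(4 + m) (t(m) = 1/(m + 4) = 1/(4 + m))
c(U, O) = U + O*U
c(-8, t(d))² = (-8*(1 + 1/(4 - 5)))² = (-8*(1 + 1/(-1)))² = (-8*(1 - 1))² = (-8*0)² = 0² = 0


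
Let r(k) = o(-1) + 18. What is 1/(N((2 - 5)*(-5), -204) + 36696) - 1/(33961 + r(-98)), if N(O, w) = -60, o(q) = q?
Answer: -443/207469668 ≈ -2.1353e-6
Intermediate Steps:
r(k) = 17 (r(k) = -1 + 18 = 17)
1/(N((2 - 5)*(-5), -204) + 36696) - 1/(33961 + r(-98)) = 1/(-60 + 36696) - 1/(33961 + 17) = 1/36636 - 1/33978 = -443/207469668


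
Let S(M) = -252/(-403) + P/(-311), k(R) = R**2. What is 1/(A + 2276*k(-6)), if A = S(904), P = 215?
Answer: 125333/10269276415 ≈ 1.2205e-5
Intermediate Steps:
S(M) = -8273/125333 (S(M) = -252/(-403) + 215/(-311) = -252*(-1/403) + 215*(-1/311) = 252/403 - 215/311 = -8273/125333)
A = -8273/125333 ≈ -0.066008
1/(A + 2276*k(-6)) = 1/(-8273/125333 + 2276*(-6)**2) = 1/(-8273/125333 + 2276*36) = 1/(-8273/125333 + 81936) = 1/(10269276415/125333) = 125333/10269276415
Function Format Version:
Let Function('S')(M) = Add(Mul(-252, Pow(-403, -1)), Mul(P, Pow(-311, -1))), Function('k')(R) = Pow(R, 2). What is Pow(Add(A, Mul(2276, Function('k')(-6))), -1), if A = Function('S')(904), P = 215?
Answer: Rational(125333, 10269276415) ≈ 1.2205e-5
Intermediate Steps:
Function('S')(M) = Rational(-8273, 125333) (Function('S')(M) = Add(Mul(-252, Pow(-403, -1)), Mul(215, Pow(-311, -1))) = Add(Mul(-252, Rational(-1, 403)), Mul(215, Rational(-1, 311))) = Add(Rational(252, 403), Rational(-215, 311)) = Rational(-8273, 125333))
A = Rational(-8273, 125333) ≈ -0.066008
Pow(Add(A, Mul(2276, Function('k')(-6))), -1) = Pow(Add(Rational(-8273, 125333), Mul(2276, Pow(-6, 2))), -1) = Pow(Add(Rational(-8273, 125333), Mul(2276, 36)), -1) = Pow(Add(Rational(-8273, 125333), 81936), -1) = Pow(Rational(10269276415, 125333), -1) = Rational(125333, 10269276415)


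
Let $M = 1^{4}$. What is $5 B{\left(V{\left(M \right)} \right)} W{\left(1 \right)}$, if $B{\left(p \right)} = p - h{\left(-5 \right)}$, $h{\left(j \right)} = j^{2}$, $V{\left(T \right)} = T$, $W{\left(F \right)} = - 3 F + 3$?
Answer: $0$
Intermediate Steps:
$W{\left(F \right)} = 3 - 3 F$
$M = 1$
$B{\left(p \right)} = -25 + p$ ($B{\left(p \right)} = p - \left(-5\right)^{2} = p - 25 = -25 + p$)
$5 B{\left(V{\left(M \right)} \right)} W{\left(1 \right)} = 5 \left(-25 + 1\right) \left(3 - 3\right) = 5 \left(-24\right) \left(3 - 3\right) = \left(-120\right) 0 = 0$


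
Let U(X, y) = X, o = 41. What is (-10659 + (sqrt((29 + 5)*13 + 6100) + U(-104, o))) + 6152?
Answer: -4611 + sqrt(6542) ≈ -4530.1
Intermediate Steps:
(-10659 + (sqrt((29 + 5)*13 + 6100) + U(-104, o))) + 6152 = (-10659 + (sqrt((29 + 5)*13 + 6100) - 104)) + 6152 = (-10659 + (sqrt(34*13 + 6100) - 104)) + 6152 = (-10659 + (sqrt(442 + 6100) - 104)) + 6152 = (-10659 + (sqrt(6542) - 104)) + 6152 = (-10659 + (-104 + sqrt(6542))) + 6152 = (-10763 + sqrt(6542)) + 6152 = -4611 + sqrt(6542)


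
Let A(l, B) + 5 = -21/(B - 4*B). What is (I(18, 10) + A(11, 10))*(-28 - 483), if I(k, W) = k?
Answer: -70007/10 ≈ -7000.7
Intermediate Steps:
A(l, B) = -5 + 7/B (A(l, B) = -5 - 21/(B - 4*B) = -5 - 21*(-1/(3*B)) = -5 - (-7)/B = -5 + 7/B)
(I(18, 10) + A(11, 10))*(-28 - 483) = (18 + (-5 + 7/10))*(-28 - 483) = (18 + (-5 + 7*(1/10)))*(-511) = (18 + (-5 + 7/10))*(-511) = (18 - 43/10)*(-511) = (137/10)*(-511) = -70007/10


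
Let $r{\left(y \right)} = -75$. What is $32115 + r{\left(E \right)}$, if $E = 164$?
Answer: $32040$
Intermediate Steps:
$32115 + r{\left(E \right)} = 32115 - 75 = 32040$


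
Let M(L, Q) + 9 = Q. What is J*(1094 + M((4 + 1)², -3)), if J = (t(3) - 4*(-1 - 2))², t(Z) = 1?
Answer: 182858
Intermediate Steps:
M(L, Q) = -9 + Q
J = 169 (J = (1 - 4*(-1 - 2))² = (1 - 4*(-3))² = (1 + 12)² = 13² = 169)
J*(1094 + M((4 + 1)², -3)) = 169*(1094 + (-9 - 3)) = 169*(1094 - 12) = 169*1082 = 182858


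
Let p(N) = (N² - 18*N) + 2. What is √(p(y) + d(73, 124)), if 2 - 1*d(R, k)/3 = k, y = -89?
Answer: √9159 ≈ 95.703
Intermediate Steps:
d(R, k) = 6 - 3*k
p(N) = 2 + N² - 18*N
√(p(y) + d(73, 124)) = √((2 + (-89)² - 18*(-89)) + (6 - 3*124)) = √((2 + 7921 + 1602) + (6 - 372)) = √(9525 - 366) = √9159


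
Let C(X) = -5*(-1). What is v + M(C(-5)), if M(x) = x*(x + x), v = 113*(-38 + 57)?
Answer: 2197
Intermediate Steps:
C(X) = 5
v = 2147 (v = 113*19 = 2147)
M(x) = 2*x**2 (M(x) = x*(2*x) = 2*x**2)
v + M(C(-5)) = 2147 + 2*5**2 = 2147 + 2*25 = 2147 + 50 = 2197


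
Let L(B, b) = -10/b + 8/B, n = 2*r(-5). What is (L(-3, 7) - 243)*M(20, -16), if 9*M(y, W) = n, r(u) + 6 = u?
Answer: 114158/189 ≈ 604.01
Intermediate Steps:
r(u) = -6 + u
n = -22 (n = 2*(-6 - 5) = 2*(-11) = -22)
M(y, W) = -22/9 (M(y, W) = (⅑)*(-22) = -22/9)
(L(-3, 7) - 243)*M(20, -16) = ((-10/7 + 8/(-3)) - 243)*(-22/9) = ((-10*⅐ + 8*(-⅓)) - 243)*(-22/9) = ((-10/7 - 8/3) - 243)*(-22/9) = (-86/21 - 243)*(-22/9) = -5189/21*(-22/9) = 114158/189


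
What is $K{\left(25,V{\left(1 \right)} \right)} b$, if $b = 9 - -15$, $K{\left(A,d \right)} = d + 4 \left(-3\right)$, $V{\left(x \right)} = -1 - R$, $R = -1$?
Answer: $-288$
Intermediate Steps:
$V{\left(x \right)} = 0$ ($V{\left(x \right)} = -1 - -1 = -1 + 1 = 0$)
$K{\left(A,d \right)} = -12 + d$ ($K{\left(A,d \right)} = d - 12 = -12 + d$)
$b = 24$ ($b = 9 + 15 = 24$)
$K{\left(25,V{\left(1 \right)} \right)} b = \left(-12 + 0\right) 24 = \left(-12\right) 24 = -288$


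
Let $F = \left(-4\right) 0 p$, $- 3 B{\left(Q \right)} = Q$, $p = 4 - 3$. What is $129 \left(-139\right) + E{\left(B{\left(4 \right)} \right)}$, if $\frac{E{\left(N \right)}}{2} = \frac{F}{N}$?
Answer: $-17931$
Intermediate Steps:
$p = 1$ ($p = 4 - 3 = 1$)
$B{\left(Q \right)} = - \frac{Q}{3}$
$F = 0$ ($F = \left(-4\right) 0 \cdot 1 = 0 \cdot 1 = 0$)
$E{\left(N \right)} = 0$ ($E{\left(N \right)} = 2 \frac{0}{N} = 2 \cdot 0 = 0$)
$129 \left(-139\right) + E{\left(B{\left(4 \right)} \right)} = 129 \left(-139\right) + 0 = -17931 + 0 = -17931$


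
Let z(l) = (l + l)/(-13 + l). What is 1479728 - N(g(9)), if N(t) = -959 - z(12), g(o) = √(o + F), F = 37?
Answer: 1480663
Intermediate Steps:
g(o) = √(37 + o) (g(o) = √(o + 37) = √(37 + o))
z(l) = 2*l/(-13 + l) (z(l) = (2*l)/(-13 + l) = 2*l/(-13 + l))
N(t) = -935 (N(t) = -959 - 2*12/(-13 + 12) = -959 - 2*12/(-1) = -959 - 2*12*(-1) = -959 - 1*(-24) = -959 + 24 = -935)
1479728 - N(g(9)) = 1479728 - 1*(-935) = 1479728 + 935 = 1480663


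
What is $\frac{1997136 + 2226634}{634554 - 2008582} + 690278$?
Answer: $\frac{474228538007}{687014} \approx 6.9028 \cdot 10^{5}$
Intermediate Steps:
$\frac{1997136 + 2226634}{634554 - 2008582} + 690278 = \frac{4223770}{-1374028} + 690278 = 4223770 \left(- \frac{1}{1374028}\right) + 690278 = - \frac{2111885}{687014} + 690278 = \frac{474228538007}{687014}$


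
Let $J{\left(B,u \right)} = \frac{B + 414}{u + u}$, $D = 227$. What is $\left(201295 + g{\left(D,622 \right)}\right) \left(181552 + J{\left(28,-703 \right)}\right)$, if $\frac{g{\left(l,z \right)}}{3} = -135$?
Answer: $\frac{25639758443150}{703} \approx 3.6472 \cdot 10^{10}$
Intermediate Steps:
$g{\left(l,z \right)} = -405$ ($g{\left(l,z \right)} = 3 \left(-135\right) = -405$)
$J{\left(B,u \right)} = \frac{414 + B}{2 u}$
$\left(201295 + g{\left(D,622 \right)}\right) \left(181552 + J{\left(28,-703 \right)}\right) = \left(201295 - 405\right) \left(181552 + \frac{414 + 28}{2 \left(-703\right)}\right) = 200890 \left(181552 + \frac{1}{2} \left(- \frac{1}{703}\right) 442\right) = 200890 \left(181552 - \frac{221}{703}\right) = 200890 \cdot \frac{127630835}{703} = \frac{25639758443150}{703}$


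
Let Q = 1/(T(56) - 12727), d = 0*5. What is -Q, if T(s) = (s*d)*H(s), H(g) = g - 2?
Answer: 1/12727 ≈ 7.8573e-5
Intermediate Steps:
H(g) = -2 + g
d = 0
T(s) = 0 (T(s) = (s*0)*(-2 + s) = 0*(-2 + s) = 0)
Q = -1/12727 (Q = 1/(0 - 12727) = 1/(-12727) = -1/12727 ≈ -7.8573e-5)
-Q = -1*(-1/12727) = 1/12727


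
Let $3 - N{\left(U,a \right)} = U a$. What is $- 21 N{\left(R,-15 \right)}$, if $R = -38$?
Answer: $11907$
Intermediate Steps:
$N{\left(U,a \right)} = 3 - U a$
$- 21 N{\left(R,-15 \right)} = - 21 \left(3 - \left(-38\right) \left(-15\right)\right) = - 21 \left(3 - 570\right) = \left(-21\right) \left(-567\right) = 11907$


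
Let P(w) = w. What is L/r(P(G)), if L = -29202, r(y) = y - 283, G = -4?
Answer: 29202/287 ≈ 101.75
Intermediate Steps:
r(y) = -283 + y
L/r(P(G)) = -29202/(-283 - 4) = -29202/(-287) = -29202*(-1/287) = 29202/287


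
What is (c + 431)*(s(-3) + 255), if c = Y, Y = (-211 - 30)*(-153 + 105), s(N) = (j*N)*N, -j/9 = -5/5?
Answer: 4031664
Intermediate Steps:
j = 9 (j = -(-45)/5 = -9*(-1) = 9)
s(N) = 9*N² (s(N) = (9*N)*N = 9*N²)
Y = 11568 (Y = -241*(-48) = 11568)
c = 11568
(c + 431)*(s(-3) + 255) = (11568 + 431)*(9*(-3)² + 255) = 11999*(9*9 + 255) = 11999*(81 + 255) = 11999*336 = 4031664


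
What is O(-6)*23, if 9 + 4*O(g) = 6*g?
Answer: -1035/4 ≈ -258.75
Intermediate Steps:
O(g) = -9/4 + 3*g/2 (O(g) = -9/4 + (6*g)/4 = -9/4 + 3*g/2)
O(-6)*23 = (-9/4 + (3/2)*(-6))*23 = (-9/4 - 9)*23 = -45/4*23 = -1035/4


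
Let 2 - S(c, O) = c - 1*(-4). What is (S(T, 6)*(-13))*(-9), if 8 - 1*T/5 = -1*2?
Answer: -6084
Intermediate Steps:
T = 50 (T = 40 - (-5)*2 = 40 - 5*(-2) = 40 + 10 = 50)
S(c, O) = -2 - c (S(c, O) = 2 - (c - 1*(-4)) = 2 - (c + 4) = 2 - (4 + c) = 2 + (-4 - c) = -2 - c)
(S(T, 6)*(-13))*(-9) = ((-2 - 1*50)*(-13))*(-9) = ((-2 - 50)*(-13))*(-9) = -52*(-13)*(-9) = 676*(-9) = -6084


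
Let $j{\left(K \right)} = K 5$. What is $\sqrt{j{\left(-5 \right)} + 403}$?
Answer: $3 \sqrt{42} \approx 19.442$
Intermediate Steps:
$j{\left(K \right)} = 5 K$
$\sqrt{j{\left(-5 \right)} + 403} = \sqrt{5 \left(-5\right) + 403} = \sqrt{-25 + 403} = \sqrt{378} = 3 \sqrt{42}$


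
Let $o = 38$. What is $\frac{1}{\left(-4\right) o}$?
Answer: $- \frac{1}{152} \approx -0.0065789$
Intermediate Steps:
$\frac{1}{\left(-4\right) o} = \frac{1}{\left(-4\right) 38} = \frac{1}{-152} = - \frac{1}{152}$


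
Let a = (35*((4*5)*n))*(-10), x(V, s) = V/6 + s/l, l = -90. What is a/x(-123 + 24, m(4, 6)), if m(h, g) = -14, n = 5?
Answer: 3150000/1471 ≈ 2141.4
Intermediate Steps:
x(V, s) = -s/90 + V/6 (x(V, s) = V/6 + s/(-90) = V*(⅙) + s*(-1/90) = V/6 - s/90 = -s/90 + V/6)
a = -35000 (a = (35*((4*5)*5))*(-10) = (35*(20*5))*(-10) = (35*100)*(-10) = 3500*(-10) = -35000)
a/x(-123 + 24, m(4, 6)) = -35000/(-1/90*(-14) + (-123 + 24)/6) = -35000/(7/45 + (⅙)*(-99)) = -35000/(7/45 - 33/2) = -35000/(-1471/90) = -35000*(-90/1471) = 3150000/1471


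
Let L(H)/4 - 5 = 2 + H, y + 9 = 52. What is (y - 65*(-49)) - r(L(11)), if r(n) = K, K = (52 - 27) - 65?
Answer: 3268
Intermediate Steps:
y = 43 (y = -9 + 52 = 43)
K = -40 (K = 25 - 65 = -40)
L(H) = 28 + 4*H (L(H) = 20 + 4*(2 + H) = 20 + (8 + 4*H) = 28 + 4*H)
r(n) = -40
(y - 65*(-49)) - r(L(11)) = (43 - 65*(-49)) - 1*(-40) = (43 + 3185) + 40 = 3228 + 40 = 3268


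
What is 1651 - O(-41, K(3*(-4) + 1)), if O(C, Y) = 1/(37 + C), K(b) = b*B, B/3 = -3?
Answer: 6605/4 ≈ 1651.3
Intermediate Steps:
B = -9 (B = 3*(-3) = -9)
K(b) = -9*b (K(b) = b*(-9) = -9*b)
1651 - O(-41, K(3*(-4) + 1)) = 1651 - 1/(37 - 41) = 1651 - 1/(-4) = 1651 - 1*(-¼) = 1651 + ¼ = 6605/4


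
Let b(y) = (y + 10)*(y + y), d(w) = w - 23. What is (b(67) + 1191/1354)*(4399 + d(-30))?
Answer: 30360640999/677 ≈ 4.4846e+7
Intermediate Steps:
d(w) = -23 + w
b(y) = 2*y*(10 + y) (b(y) = (10 + y)*(2*y) = 2*y*(10 + y))
(b(67) + 1191/1354)*(4399 + d(-30)) = (2*67*(10 + 67) + 1191/1354)*(4399 + (-23 - 30)) = (2*67*77 + 1191*(1/1354))*(4399 - 53) = (10318 + 1191/1354)*4346 = (13971763/1354)*4346 = 30360640999/677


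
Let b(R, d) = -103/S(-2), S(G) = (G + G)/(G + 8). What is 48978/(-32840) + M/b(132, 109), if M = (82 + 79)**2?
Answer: 843678539/5073780 ≈ 166.28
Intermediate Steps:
M = 25921 (M = 161**2 = 25921)
S(G) = 2*G/(8 + G) (S(G) = (2*G)/(8 + G) = 2*G/(8 + G))
b(R, d) = 309/2 (b(R, d) = -103/(2*(-2)/(8 - 2)) = -103/(2*(-2)/6) = -103/(2*(-2)*(1/6)) = -103/(-2/3) = -103*(-3/2) = 309/2)
48978/(-32840) + M/b(132, 109) = 48978/(-32840) + 25921/(309/2) = 48978*(-1/32840) + 25921*(2/309) = -24489/16420 + 51842/309 = 843678539/5073780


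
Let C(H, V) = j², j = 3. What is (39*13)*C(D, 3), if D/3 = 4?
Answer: 4563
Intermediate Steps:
D = 12 (D = 3*4 = 12)
C(H, V) = 9 (C(H, V) = 3² = 9)
(39*13)*C(D, 3) = (39*13)*9 = 507*9 = 4563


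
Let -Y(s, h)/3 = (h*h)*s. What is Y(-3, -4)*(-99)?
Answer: -14256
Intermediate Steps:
Y(s, h) = -3*s*h² (Y(s, h) = -3*h*h*s = -3*h²*s = -3*s*h²)
Y(-3, -4)*(-99) = -3*(-3)*(-4)²*(-99) = -3*(-3)*16*(-99) = 144*(-99) = -14256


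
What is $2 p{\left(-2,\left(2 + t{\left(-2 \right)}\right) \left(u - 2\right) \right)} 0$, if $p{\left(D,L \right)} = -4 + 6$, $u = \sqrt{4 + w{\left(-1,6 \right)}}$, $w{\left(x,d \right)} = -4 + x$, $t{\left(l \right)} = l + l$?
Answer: $0$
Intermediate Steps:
$t{\left(l \right)} = 2 l$
$u = i$ ($u = \sqrt{4 - 5} = \sqrt{-1} = i \approx 1.0 i$)
$p{\left(D,L \right)} = 2$
$2 p{\left(-2,\left(2 + t{\left(-2 \right)}\right) \left(u - 2\right) \right)} 0 = 2 \cdot 2 \cdot 0 = 4 \cdot 0 = 0$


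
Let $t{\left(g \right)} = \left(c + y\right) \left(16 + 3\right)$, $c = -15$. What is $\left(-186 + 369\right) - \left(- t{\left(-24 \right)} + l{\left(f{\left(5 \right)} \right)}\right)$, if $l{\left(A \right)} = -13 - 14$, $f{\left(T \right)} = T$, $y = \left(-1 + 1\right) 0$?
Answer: $-75$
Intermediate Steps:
$y = 0$ ($y = 0 \cdot 0 = 0$)
$l{\left(A \right)} = -27$ ($l{\left(A \right)} = -13 - 14 = -27$)
$t{\left(g \right)} = -285$ ($t{\left(g \right)} = \left(-15 + 0\right) \left(16 + 3\right) = \left(-15\right) 19 = -285$)
$\left(-186 + 369\right) - \left(- t{\left(-24 \right)} + l{\left(f{\left(5 \right)} \right)}\right) = \left(-186 + 369\right) - 258 = 183 + \left(-285 + 27\right) = 183 - 258 = -75$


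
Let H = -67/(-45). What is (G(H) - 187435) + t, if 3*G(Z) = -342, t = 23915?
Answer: -163634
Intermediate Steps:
H = 67/45 (H = -67*(-1/45) = 67/45 ≈ 1.4889)
G(Z) = -114 (G(Z) = (⅓)*(-342) = -114)
(G(H) - 187435) + t = (-114 - 187435) + 23915 = -187549 + 23915 = -163634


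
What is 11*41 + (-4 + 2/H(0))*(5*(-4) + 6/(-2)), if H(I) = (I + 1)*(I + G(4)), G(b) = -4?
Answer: 1109/2 ≈ 554.50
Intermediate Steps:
H(I) = (1 + I)*(-4 + I) (H(I) = (I + 1)*(I - 4) = (1 + I)*(-4 + I))
11*41 + (-4 + 2/H(0))*(5*(-4) + 6/(-2)) = 11*41 + (-4 + 2/(-4 + 0² - 3*0))*(5*(-4) + 6/(-2)) = 451 + (-4 + 2/(-4 + 0 + 0))*(-20 + 6*(-½)) = 451 + (-4 + 2/(-4))*(-20 - 3) = 451 + (-4 + 2*(-¼))*(-23) = 451 + (-4 - ½)*(-23) = 451 - 9/2*(-23) = 451 + 207/2 = 1109/2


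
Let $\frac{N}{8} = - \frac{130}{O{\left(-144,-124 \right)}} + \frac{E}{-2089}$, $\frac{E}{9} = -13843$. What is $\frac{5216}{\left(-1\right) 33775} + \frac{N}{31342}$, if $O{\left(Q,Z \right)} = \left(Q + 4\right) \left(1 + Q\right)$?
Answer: $- \frac{1693173407494}{12162509526475} \approx -0.13921$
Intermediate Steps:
$O{\left(Q,Z \right)} = \left(1 + Q\right) \left(4 + Q\right)$ ($O{\left(Q,Z \right)} = \left(4 + Q\right) \left(1 + Q\right) = \left(1 + Q\right) \left(4 + Q\right)$)
$E = -124587$ ($E = 9 \left(-13843\right) = -124587$)
$N = \frac{76737236}{160853}$ ($N = 8 \left(- \frac{130}{4 + \left(-144\right)^{2} + 5 \left(-144\right)} - \frac{124587}{-2089}\right) = 8 \left(- \frac{130}{4 + 20736 - 720} - - \frac{124587}{2089}\right) = 8 \left(- \frac{130}{20020} + \frac{124587}{2089}\right) = 8 \left(\left(-130\right) \frac{1}{20020} + \frac{124587}{2089}\right) = 8 \left(- \frac{1}{154} + \frac{124587}{2089}\right) = 8 \cdot \frac{19184309}{321706} = \frac{76737236}{160853} \approx 477.06$)
$\frac{5216}{\left(-1\right) 33775} + \frac{N}{31342} = \frac{5216}{\left(-1\right) 33775} + \frac{76737236}{160853 \cdot 31342} = \frac{5216}{-33775} + \frac{76737236}{160853} \cdot \frac{1}{31342} = 5216 \left(- \frac{1}{33775}\right) + \frac{38368618}{2520727363} = - \frac{5216}{33775} + \frac{38368618}{2520727363} = - \frac{1693173407494}{12162509526475}$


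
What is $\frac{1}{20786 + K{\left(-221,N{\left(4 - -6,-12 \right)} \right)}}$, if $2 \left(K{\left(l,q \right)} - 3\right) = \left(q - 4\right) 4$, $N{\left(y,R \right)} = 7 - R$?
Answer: $\frac{1}{20819} \approx 4.8033 \cdot 10^{-5}$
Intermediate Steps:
$K{\left(l,q \right)} = -5 + 2 q$ ($K{\left(l,q \right)} = 3 + \frac{\left(q - 4\right) 4}{2} = 3 + \frac{\left(-4 + q\right) 4}{2} = 3 + \frac{-16 + 4 q}{2} = 3 + \left(-8 + 2 q\right) = -5 + 2 q$)
$\frac{1}{20786 + K{\left(-221,N{\left(4 - -6,-12 \right)} \right)}} = \frac{1}{20786 - \left(5 - 2 \left(7 - -12\right)\right)} = \frac{1}{20786 - \left(5 - 2 \left(7 + 12\right)\right)} = \frac{1}{20786 + \left(-5 + 2 \cdot 19\right)} = \frac{1}{20786 + \left(-5 + 38\right)} = \frac{1}{20786 + 33} = \frac{1}{20819}$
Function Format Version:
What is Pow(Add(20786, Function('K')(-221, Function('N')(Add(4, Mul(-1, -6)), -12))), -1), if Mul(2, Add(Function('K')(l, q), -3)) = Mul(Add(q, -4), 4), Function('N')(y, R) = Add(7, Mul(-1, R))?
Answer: Rational(1, 20819) ≈ 4.8033e-5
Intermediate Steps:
Function('K')(l, q) = Add(-5, Mul(2, q)) (Function('K')(l, q) = Add(3, Mul(Rational(1, 2), Mul(Add(q, -4), 4))) = Add(3, Mul(Rational(1, 2), Mul(Add(-4, q), 4))) = Add(3, Mul(Rational(1, 2), Add(-16, Mul(4, q)))) = Add(3, Add(-8, Mul(2, q))) = Add(-5, Mul(2, q)))
Pow(Add(20786, Function('K')(-221, Function('N')(Add(4, Mul(-1, -6)), -12))), -1) = Pow(Add(20786, Add(-5, Mul(2, Add(7, Mul(-1, -12))))), -1) = Pow(Add(20786, Add(-5, Mul(2, Add(7, 12)))), -1) = Pow(Add(20786, Add(-5, Mul(2, 19))), -1) = Pow(Add(20786, Add(-5, 38)), -1) = Pow(Add(20786, 33), -1) = Pow(20819, -1) = Rational(1, 20819)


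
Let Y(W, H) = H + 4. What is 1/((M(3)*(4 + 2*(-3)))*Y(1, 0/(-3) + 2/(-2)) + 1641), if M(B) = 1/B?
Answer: 1/1639 ≈ 0.00061013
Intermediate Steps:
M(B) = 1/B
Y(W, H) = 4 + H
1/((M(3)*(4 + 2*(-3)))*Y(1, 0/(-3) + 2/(-2)) + 1641) = 1/(((4 + 2*(-3))/3)*(4 + (0/(-3) + 2/(-2))) + 1641) = 1/(((4 - 6)/3)*(4 + (0*(-⅓) + 2*(-½))) + 1641) = 1/(((⅓)*(-2))*(4 + (0 - 1)) + 1641) = 1/(-2*(4 - 1)/3 + 1641) = 1/(-⅔*3 + 1641) = 1/(-2 + 1641) = 1/1639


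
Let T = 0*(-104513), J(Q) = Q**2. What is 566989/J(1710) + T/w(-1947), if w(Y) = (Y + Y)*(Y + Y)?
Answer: 566989/2924100 ≈ 0.19390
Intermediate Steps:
T = 0
w(Y) = 4*Y**2 (w(Y) = (2*Y)*(2*Y) = 4*Y**2)
566989/J(1710) + T/w(-1947) = 566989/(1710**2) + 0/((4*(-1947)**2)) = 566989/2924100 + 0/((4*3790809)) = 566989*(1/2924100) + 0/15163236 = 566989/2924100 + 0*(1/15163236) = 566989/2924100 + 0 = 566989/2924100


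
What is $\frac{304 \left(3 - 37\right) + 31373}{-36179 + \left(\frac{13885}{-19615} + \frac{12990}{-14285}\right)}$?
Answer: $- \frac{235782927407}{405512755812} \approx -0.58144$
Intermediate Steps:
$\frac{304 \left(3 - 37\right) + 31373}{-36179 + \left(\frac{13885}{-19615} + \frac{12990}{-14285}\right)} = \frac{304 \left(-34\right) + 31373}{-36179 + \left(13885 \left(- \frac{1}{19615}\right) + 12990 \left(- \frac{1}{14285}\right)\right)} = \frac{-10336 + 31373}{-36179 - \frac{18125843}{11208011}} = \frac{21037}{-36179 - \frac{18125843}{11208011}} = \frac{21037}{- \frac{405512755812}{11208011}} = 21037 \left(- \frac{11208011}{405512755812}\right) = - \frac{235782927407}{405512755812}$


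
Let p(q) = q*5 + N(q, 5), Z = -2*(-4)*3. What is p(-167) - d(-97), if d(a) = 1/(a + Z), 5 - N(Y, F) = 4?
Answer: -60881/73 ≈ -833.99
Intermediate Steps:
N(Y, F) = 1 (N(Y, F) = 5 - 1*4 = 5 - 4 = 1)
Z = 24 (Z = 8*3 = 24)
d(a) = 1/(24 + a) (d(a) = 1/(a + 24) = 1/(24 + a))
p(q) = 1 + 5*q (p(q) = q*5 + 1 = 5*q + 1 = 1 + 5*q)
p(-167) - d(-97) = (1 + 5*(-167)) - 1/(24 - 97) = (1 - 835) - 1/(-73) = -834 - 1*(-1/73) = -834 + 1/73 = -60881/73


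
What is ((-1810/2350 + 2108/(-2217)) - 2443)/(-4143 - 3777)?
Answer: 636843721/2063140200 ≈ 0.30868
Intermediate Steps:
((-1810/2350 + 2108/(-2217)) - 2443)/(-4143 - 3777) = ((-1810*1/2350 + 2108*(-1/2217)) - 2443)/(-7920) = ((-181/235 - 2108/2217) - 2443)*(-1/7920) = (-896657/520995 - 2443)*(-1/7920) = -1273687442/520995*(-1/7920) = 636843721/2063140200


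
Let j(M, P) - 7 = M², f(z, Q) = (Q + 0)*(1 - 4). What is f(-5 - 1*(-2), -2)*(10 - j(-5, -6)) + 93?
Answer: -39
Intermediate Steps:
f(z, Q) = -3*Q (f(z, Q) = Q*(-3) = -3*Q)
j(M, P) = 7 + M²
f(-5 - 1*(-2), -2)*(10 - j(-5, -6)) + 93 = (-3*(-2))*(10 - (7 + (-5)²)) + 93 = 6*(10 - (7 + 25)) + 93 = 6*(10 - 1*32) + 93 = 6*(10 - 32) + 93 = 6*(-22) + 93 = -132 + 93 = -39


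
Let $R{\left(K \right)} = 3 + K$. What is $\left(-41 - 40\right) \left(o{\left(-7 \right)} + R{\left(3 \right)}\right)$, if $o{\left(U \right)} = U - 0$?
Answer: $81$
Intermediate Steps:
$o{\left(U \right)} = U$ ($o{\left(U \right)} = U + 0 = U$)
$\left(-41 - 40\right) \left(o{\left(-7 \right)} + R{\left(3 \right)}\right) = \left(-41 - 40\right) \left(-7 + \left(3 + 3\right)\right) = \left(-41 - 40\right) \left(-7 + 6\right) = \left(-81\right) \left(-1\right) = 81$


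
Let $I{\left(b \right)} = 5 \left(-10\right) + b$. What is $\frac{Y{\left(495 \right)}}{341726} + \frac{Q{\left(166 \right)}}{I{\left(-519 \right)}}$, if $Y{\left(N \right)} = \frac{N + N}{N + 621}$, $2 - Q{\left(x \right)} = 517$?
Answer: $\frac{991940225}{1095946348} \approx 0.9051$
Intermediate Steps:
$I{\left(b \right)} = -50 + b$
$Q{\left(x \right)} = -515$ ($Q{\left(x \right)} = 2 - 517 = -515$)
$Y{\left(N \right)} = \frac{2 N}{621 + N}$
$\frac{Y{\left(495 \right)}}{341726} + \frac{Q{\left(166 \right)}}{I{\left(-519 \right)}} = \frac{2 \cdot 495 \frac{1}{621 + 495}}{341726} - \frac{515}{-50 - 519} = 2 \cdot 495 \cdot \frac{1}{1116} \cdot \frac{1}{341726} - \frac{515}{-569} = 2 \cdot 495 \cdot \frac{1}{1116} \cdot \frac{1}{341726} - - \frac{515}{569} = \frac{55}{62} \cdot \frac{1}{341726} + \frac{515}{569} = \frac{5}{1926092} + \frac{515}{569} = \frac{991940225}{1095946348}$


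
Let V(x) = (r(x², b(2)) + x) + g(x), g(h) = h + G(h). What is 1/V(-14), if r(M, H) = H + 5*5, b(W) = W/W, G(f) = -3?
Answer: -⅕ ≈ -0.20000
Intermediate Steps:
b(W) = 1
r(M, H) = 25 + H (r(M, H) = H + 25 = 25 + H)
g(h) = -3 + h (g(h) = h - 3 = -3 + h)
V(x) = 23 + 2*x (V(x) = ((25 + 1) + x) + (-3 + x) = (26 + x) + (-3 + x) = 23 + 2*x)
1/V(-14) = 1/(23 + 2*(-14)) = 1/(23 - 28) = 1/(-5) = -⅕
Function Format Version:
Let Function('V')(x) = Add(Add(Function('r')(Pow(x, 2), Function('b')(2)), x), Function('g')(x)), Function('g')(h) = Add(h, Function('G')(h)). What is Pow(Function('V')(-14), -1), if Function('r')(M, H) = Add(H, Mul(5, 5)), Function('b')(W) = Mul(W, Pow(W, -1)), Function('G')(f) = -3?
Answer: Rational(-1, 5) ≈ -0.20000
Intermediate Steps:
Function('b')(W) = 1
Function('r')(M, H) = Add(25, H) (Function('r')(M, H) = Add(H, 25) = Add(25, H))
Function('g')(h) = Add(-3, h) (Function('g')(h) = Add(h, -3) = Add(-3, h))
Function('V')(x) = Add(23, Mul(2, x)) (Function('V')(x) = Add(Add(Add(25, 1), x), Add(-3, x)) = Add(Add(26, x), Add(-3, x)) = Add(23, Mul(2, x)))
Pow(Function('V')(-14), -1) = Pow(Add(23, Mul(2, -14)), -1) = Pow(Add(23, -28), -1) = Pow(-5, -1) = Rational(-1, 5)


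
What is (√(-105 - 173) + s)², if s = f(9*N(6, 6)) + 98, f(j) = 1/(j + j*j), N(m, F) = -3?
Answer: 4596027697/492804 + 68797*I*√278/351 ≈ 9326.3 + 3268.0*I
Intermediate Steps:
f(j) = 1/(j + j²)
s = 68797/702 (s = 1/(((9*(-3)))*(1 + 9*(-3))) + 98 = 1/((-27)*(1 - 27)) + 98 = -1/27/(-26) + 98 = -1/27*(-1/26) + 98 = 1/702 + 98 = 68797/702 ≈ 98.001)
(√(-105 - 173) + s)² = (√(-105 - 173) + 68797/702)² = (√(-278) + 68797/702)² = (I*√278 + 68797/702)² = (68797/702 + I*√278)²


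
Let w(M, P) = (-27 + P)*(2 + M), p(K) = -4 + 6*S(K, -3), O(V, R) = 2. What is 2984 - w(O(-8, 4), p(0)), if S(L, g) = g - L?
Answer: 3180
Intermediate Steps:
p(K) = -22 - 6*K (p(K) = -4 + 6*(-3 - K) = -4 + (-18 - 6*K) = -22 - 6*K)
2984 - w(O(-8, 4), p(0)) = 2984 - (-54 - 27*2 + 2*(-22 - 6*0) + 2*(-22 - 6*0)) = 2984 - (-54 - 54 + 2*(-22 + 0) + 2*(-22 + 0)) = 2984 - (-54 - 54 + 2*(-22) + 2*(-22)) = 2984 - (-54 - 54 - 44 - 44) = 2984 - 1*(-196) = 2984 + 196 = 3180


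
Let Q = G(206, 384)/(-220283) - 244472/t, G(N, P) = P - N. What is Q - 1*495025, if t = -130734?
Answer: -7127956302289063/14399238861 ≈ -4.9502e+5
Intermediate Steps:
Q = 26914877462/14399238861 (Q = (384 - 1*206)/(-220283) - 244472/(-130734) = (384 - 206)*(-1/220283) - 244472*(-1/130734) = 178*(-1/220283) + 122236/65367 = -178/220283 + 122236/65367 = 26914877462/14399238861 ≈ 1.8692)
Q - 1*495025 = 26914877462/14399238861 - 1*495025 = 26914877462/14399238861 - 495025 = -7127956302289063/14399238861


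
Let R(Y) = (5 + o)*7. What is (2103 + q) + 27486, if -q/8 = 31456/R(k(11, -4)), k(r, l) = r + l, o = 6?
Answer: 2026705/77 ≈ 26321.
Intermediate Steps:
k(r, l) = l + r
R(Y) = 77 (R(Y) = (5 + 6)*7 = 11*7 = 77)
q = -251648/77 ≈ -3268.2
(2103 + q) + 27486 = (2103 - 251648/77) + 27486 = -89717/77 + 27486 = 2026705/77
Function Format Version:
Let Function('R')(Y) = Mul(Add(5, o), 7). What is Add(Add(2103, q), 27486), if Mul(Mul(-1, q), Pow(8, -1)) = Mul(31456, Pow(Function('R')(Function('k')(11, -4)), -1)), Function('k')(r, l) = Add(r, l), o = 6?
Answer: Rational(2026705, 77) ≈ 26321.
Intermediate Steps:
Function('k')(r, l) = Add(l, r)
Function('R')(Y) = 77 (Function('R')(Y) = Mul(Add(5, 6), 7) = Mul(11, 7) = 77)
q = Rational(-251648, 77) (q = Mul(-8, Mul(31456, Pow(77, -1))) = Mul(-8, Mul(31456, Rational(1, 77))) = Mul(-8, Rational(31456, 77)) = Rational(-251648, 77) ≈ -3268.2)
Add(Add(2103, q), 27486) = Add(Add(2103, Rational(-251648, 77)), 27486) = Add(Rational(-89717, 77), 27486) = Rational(2026705, 77)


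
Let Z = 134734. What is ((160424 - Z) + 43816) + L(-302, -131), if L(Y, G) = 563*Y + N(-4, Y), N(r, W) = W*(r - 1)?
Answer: -99010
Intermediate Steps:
N(r, W) = W*(-1 + r)
L(Y, G) = 558*Y (L(Y, G) = 563*Y + Y*(-1 - 4) = 563*Y + Y*(-5) = 563*Y - 5*Y = 558*Y)
((160424 - Z) + 43816) + L(-302, -131) = ((160424 - 1*134734) + 43816) + 558*(-302) = ((160424 - 134734) + 43816) - 168516 = (25690 + 43816) - 168516 = 69506 - 168516 = -99010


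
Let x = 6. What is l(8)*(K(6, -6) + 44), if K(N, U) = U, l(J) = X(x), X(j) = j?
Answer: 228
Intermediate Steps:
l(J) = 6
l(8)*(K(6, -6) + 44) = 6*(-6 + 44) = 6*38 = 228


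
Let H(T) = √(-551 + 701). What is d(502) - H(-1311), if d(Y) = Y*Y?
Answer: 252004 - 5*√6 ≈ 2.5199e+5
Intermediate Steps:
H(T) = 5*√6 (H(T) = √150 = 5*√6)
d(Y) = Y²
d(502) - H(-1311) = 502² - 5*√6 = 252004 - 5*√6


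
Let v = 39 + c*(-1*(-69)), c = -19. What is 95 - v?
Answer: 1367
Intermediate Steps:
v = -1272 (v = 39 - (-19)*(-69) = 39 - 19*69 = 39 - 1311 = -1272)
95 - v = 95 - 1*(-1272) = 95 + 1272 = 1367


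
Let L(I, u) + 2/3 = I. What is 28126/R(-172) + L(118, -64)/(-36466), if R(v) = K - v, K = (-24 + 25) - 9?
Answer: 18761405/109398 ≈ 171.50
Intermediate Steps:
K = -8 (K = 1 - 9 = -8)
R(v) = -8 - v
L(I, u) = -⅔ + I
28126/R(-172) + L(118, -64)/(-36466) = 28126/(-8 - 1*(-172)) + (-⅔ + 118)/(-36466) = 28126/(-8 + 172) + (352/3)*(-1/36466) = 28126/164 - 176/54699 = 28126*(1/164) - 176/54699 = 343/2 - 176/54699 = 18761405/109398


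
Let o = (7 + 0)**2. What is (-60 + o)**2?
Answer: 121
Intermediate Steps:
o = 49 (o = 7**2 = 49)
(-60 + o)**2 = (-60 + 49)**2 = (-11)**2 = 121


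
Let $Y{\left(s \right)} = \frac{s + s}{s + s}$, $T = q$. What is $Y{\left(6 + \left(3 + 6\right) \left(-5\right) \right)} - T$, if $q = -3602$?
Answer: $3603$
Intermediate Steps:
$T = -3602$
$Y{\left(s \right)} = 1$ ($Y{\left(s \right)} = \frac{2 s}{2 s} = 2 s \frac{1}{2 s} = 1$)
$Y{\left(6 + \left(3 + 6\right) \left(-5\right) \right)} - T = 1 - -3602 = 1 + 3602 = 3603$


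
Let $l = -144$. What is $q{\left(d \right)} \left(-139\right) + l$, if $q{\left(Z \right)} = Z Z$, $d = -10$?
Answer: $-14044$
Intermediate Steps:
$q{\left(Z \right)} = Z^{2}$
$q{\left(d \right)} \left(-139\right) + l = \left(-10\right)^{2} \left(-139\right) - 144 = 100 \left(-139\right) - 144 = -13900 - 144 = -14044$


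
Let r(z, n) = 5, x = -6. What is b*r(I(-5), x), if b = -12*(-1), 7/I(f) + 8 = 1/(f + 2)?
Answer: 60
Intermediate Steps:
I(f) = 7/(-8 + 1/(2 + f)) (I(f) = 7/(-8 + 1/(f + 2)) = 7/(-8 + 1/(2 + f)))
b = 12
b*r(I(-5), x) = 12*5 = 60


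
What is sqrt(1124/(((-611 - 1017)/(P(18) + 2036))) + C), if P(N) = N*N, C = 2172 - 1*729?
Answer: I*sqrt(30874613)/407 ≈ 13.652*I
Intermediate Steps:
C = 1443 (C = 2172 - 729 = 1443)
P(N) = N**2
sqrt(1124/(((-611 - 1017)/(P(18) + 2036))) + C) = sqrt(1124/(((-611 - 1017)/(18**2 + 2036))) + 1443) = sqrt(1124/((-1628/(324 + 2036))) + 1443) = sqrt(1124/((-1628/2360)) + 1443) = sqrt(1124/((-1628*1/2360)) + 1443) = sqrt(1124/(-407/590) + 1443) = sqrt(1124*(-590/407) + 1443) = sqrt(-663160/407 + 1443) = sqrt(-75859/407) = I*sqrt(30874613)/407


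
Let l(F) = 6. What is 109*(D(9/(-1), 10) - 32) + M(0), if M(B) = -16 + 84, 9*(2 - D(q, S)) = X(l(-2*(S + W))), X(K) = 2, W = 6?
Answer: -29036/9 ≈ -3226.2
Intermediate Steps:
D(q, S) = 16/9 (D(q, S) = 2 - ⅑*2 = 2 - 2/9 = 16/9)
M(B) = 68
109*(D(9/(-1), 10) - 32) + M(0) = 109*(16/9 - 32) + 68 = 109*(-272/9) + 68 = -29648/9 + 68 = -29036/9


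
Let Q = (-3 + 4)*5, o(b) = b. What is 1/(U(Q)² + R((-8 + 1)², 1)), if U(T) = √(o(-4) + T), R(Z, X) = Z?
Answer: 1/50 ≈ 0.020000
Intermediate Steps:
Q = 5 (Q = 1*5 = 5)
U(T) = √(-4 + T)
1/(U(Q)² + R((-8 + 1)², 1)) = 1/((√(-4 + 5))² + (-8 + 1)²) = 1/((√1)² + (-7)²) = 1/(1² + 49) = 1/(1 + 49) = 1/50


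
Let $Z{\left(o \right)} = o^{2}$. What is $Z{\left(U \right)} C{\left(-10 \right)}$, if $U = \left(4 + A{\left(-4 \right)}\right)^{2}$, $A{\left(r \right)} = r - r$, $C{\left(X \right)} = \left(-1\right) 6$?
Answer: $-1536$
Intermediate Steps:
$C{\left(X \right)} = -6$
$A{\left(r \right)} = 0$
$U = 16$ ($U = \left(4 + 0\right)^{2} = 4^{2} = 16$)
$Z{\left(U \right)} C{\left(-10 \right)} = 16^{2} \left(-6\right) = 256 \left(-6\right) = -1536$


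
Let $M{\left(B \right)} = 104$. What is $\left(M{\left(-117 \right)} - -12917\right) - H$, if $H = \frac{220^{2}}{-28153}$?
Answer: $\frac{366628613}{28153} \approx 13023.0$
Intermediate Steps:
$H = - \frac{48400}{28153}$ ($H = 48400 \left(- \frac{1}{28153}\right) = - \frac{48400}{28153} \approx -1.7192$)
$\left(M{\left(-117 \right)} - -12917\right) - H = \left(104 - -12917\right) - - \frac{48400}{28153} = \left(104 + 12917\right) + \frac{48400}{28153} = 13021 + \frac{48400}{28153} = \frac{366628613}{28153}$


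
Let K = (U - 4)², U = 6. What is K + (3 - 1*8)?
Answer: -1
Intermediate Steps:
K = 4 (K = (6 - 4)² = 2² = 4)
K + (3 - 1*8) = 4 + (3 - 1*8) = 4 + (3 - 8) = 4 - 5 = -1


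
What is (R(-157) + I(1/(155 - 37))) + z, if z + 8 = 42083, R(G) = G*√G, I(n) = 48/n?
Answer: 47739 - 157*I*√157 ≈ 47739.0 - 1967.2*I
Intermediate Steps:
R(G) = G^(3/2)
z = 42075 (z = -8 + 42083 = 42075)
(R(-157) + I(1/(155 - 37))) + z = ((-157)^(3/2) + 48/(1/(155 - 37))) + 42075 = (-157*I*√157 + 48/(1/118)) + 42075 = (-157*I*√157 + 48*118) + 42075 = (-157*I*√157 + 5664) + 42075 = (5664 - 157*I*√157) + 42075 = 47739 - 157*I*√157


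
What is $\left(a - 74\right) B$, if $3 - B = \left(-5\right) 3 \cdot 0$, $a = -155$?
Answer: $-687$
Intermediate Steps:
$B = 3$ ($B = 3 - \left(-5\right) 3 \cdot 0 = 3 - \left(-15\right) 0 = 3 - 0 = 3 + 0 = 3$)
$\left(a - 74\right) B = \left(-155 - 74\right) 3 = \left(-229\right) 3 = -687$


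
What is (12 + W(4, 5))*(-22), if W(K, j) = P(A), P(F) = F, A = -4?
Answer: -176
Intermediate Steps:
W(K, j) = -4
(12 + W(4, 5))*(-22) = (12 - 4)*(-22) = 8*(-22) = -176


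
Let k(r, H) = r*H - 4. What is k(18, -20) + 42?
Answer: -322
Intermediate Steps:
k(r, H) = -4 + H*r (k(r, H) = H*r - 4 = -4 + H*r)
k(18, -20) + 42 = (-4 - 20*18) + 42 = (-4 - 360) + 42 = -364 + 42 = -322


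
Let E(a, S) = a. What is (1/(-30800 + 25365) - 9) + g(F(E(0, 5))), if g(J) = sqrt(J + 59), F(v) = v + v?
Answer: -48916/5435 + sqrt(59) ≈ -1.3190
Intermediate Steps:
F(v) = 2*v
g(J) = sqrt(59 + J)
(1/(-30800 + 25365) - 9) + g(F(E(0, 5))) = (1/(-30800 + 25365) - 9) + sqrt(59 + 2*0) = (1/(-5435) - 9) + sqrt(59 + 0) = (-1/5435 - 9) + sqrt(59) = -48916/5435 + sqrt(59)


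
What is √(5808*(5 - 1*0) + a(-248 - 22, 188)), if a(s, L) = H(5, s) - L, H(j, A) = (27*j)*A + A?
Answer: 2*I*√1967 ≈ 88.702*I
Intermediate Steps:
H(j, A) = A + 27*A*j (H(j, A) = 27*A*j + A = A + 27*A*j)
a(s, L) = -L + 136*s (a(s, L) = s*(1 + 27*5) - L = s*(1 + 135) - L = s*136 - L = 136*s - L = -L + 136*s)
√(5808*(5 - 1*0) + a(-248 - 22, 188)) = √(5808*(5 - 1*0) + (-1*188 + 136*(-248 - 22))) = √(5808*(5 + 0) + (-188 + 136*(-270))) = √(5808*5 + (-188 - 36720)) = √(29040 - 36908) = √(-7868) = 2*I*√1967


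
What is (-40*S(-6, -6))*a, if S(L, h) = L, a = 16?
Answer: 3840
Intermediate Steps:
(-40*S(-6, -6))*a = -40*(-6)*16 = 240*16 = 3840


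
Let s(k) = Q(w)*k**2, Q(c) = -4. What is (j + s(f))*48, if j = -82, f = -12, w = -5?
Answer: -31584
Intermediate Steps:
s(k) = -4*k**2
(j + s(f))*48 = (-82 - 4*(-12)**2)*48 = (-82 - 4*144)*48 = (-82 - 576)*48 = -658*48 = -31584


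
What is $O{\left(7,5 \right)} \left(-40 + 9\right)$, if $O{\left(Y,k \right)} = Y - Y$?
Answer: $0$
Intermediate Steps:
$O{\left(Y,k \right)} = 0$
$O{\left(7,5 \right)} \left(-40 + 9\right) = 0 \left(-40 + 9\right) = 0 \left(-31\right) = 0$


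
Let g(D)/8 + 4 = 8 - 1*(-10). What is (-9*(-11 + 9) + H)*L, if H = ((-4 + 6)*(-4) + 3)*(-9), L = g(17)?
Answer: 7056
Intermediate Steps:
g(D) = 112 (g(D) = -32 + 8*(8 - 1*(-10)) = -32 + 8*(8 + 10) = -32 + 8*18 = -32 + 144 = 112)
L = 112
H = 45 (H = (2*(-4) + 3)*(-9) = (-8 + 3)*(-9) = -5*(-9) = 45)
(-9*(-11 + 9) + H)*L = (-9*(-11 + 9) + 45)*112 = (-9*(-2) + 45)*112 = (18 + 45)*112 = 63*112 = 7056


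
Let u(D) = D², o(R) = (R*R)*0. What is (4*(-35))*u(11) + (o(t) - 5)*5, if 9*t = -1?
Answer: -16965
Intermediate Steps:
t = -⅑ (t = (⅑)*(-1) = -⅑ ≈ -0.11111)
o(R) = 0 (o(R) = R²*0 = 0)
(4*(-35))*u(11) + (o(t) - 5)*5 = (4*(-35))*11² + (0 - 5)*5 = -140*121 - 5*5 = -16940 - 25 = -16965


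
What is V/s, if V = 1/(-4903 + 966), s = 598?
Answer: -1/2354326 ≈ -4.2475e-7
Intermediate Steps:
V = -1/3937 (V = 1/(-3937) = -1/3937 ≈ -0.00025400)
V/s = -1/3937/598 = -1/3937*1/598 = -1/2354326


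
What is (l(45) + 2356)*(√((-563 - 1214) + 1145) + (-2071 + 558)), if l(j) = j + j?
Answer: -3700798 + 4892*I*√158 ≈ -3.7008e+6 + 61492.0*I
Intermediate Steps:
l(j) = 2*j
(l(45) + 2356)*(√((-563 - 1214) + 1145) + (-2071 + 558)) = (2*45 + 2356)*(√((-563 - 1214) + 1145) + (-2071 + 558)) = (90 + 2356)*(√(-1777 + 1145) - 1513) = 2446*(√(-632) - 1513) = 2446*(2*I*√158 - 1513) = 2446*(-1513 + 2*I*√158) = -3700798 + 4892*I*√158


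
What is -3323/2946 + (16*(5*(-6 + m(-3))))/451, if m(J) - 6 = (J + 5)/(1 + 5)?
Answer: -473371/442882 ≈ -1.0688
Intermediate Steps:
m(J) = 41/6 + J/6 (m(J) = 6 + (J + 5)/(1 + 5) = 6 + (5 + J)/6 = 6 + (5 + J)*(⅙) = 6 + (⅚ + J/6) = 41/6 + J/6)
-3323/2946 + (16*(5*(-6 + m(-3))))/451 = -3323/2946 + (16*(5*(-6 + (41/6 + (⅙)*(-3)))))/451 = -3323*1/2946 + (16*(5*(-6 + (41/6 - ½))))*(1/451) = -3323/2946 + (16*(5*(-6 + 19/3)))*(1/451) = -3323/2946 + (16*(5*(⅓)))*(1/451) = -3323/2946 + (16*(5/3))*(1/451) = -3323/2946 + (80/3)*(1/451) = -3323/2946 + 80/1353 = -473371/442882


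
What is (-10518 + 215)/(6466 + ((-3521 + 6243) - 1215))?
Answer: -10303/7973 ≈ -1.2922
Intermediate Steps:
(-10518 + 215)/(6466 + ((-3521 + 6243) - 1215)) = -10303/(6466 + (2722 - 1215)) = -10303/(6466 + 1507) = -10303/7973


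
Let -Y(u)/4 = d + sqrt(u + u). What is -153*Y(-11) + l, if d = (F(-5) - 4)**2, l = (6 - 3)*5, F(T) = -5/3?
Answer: 19667 + 612*I*sqrt(22) ≈ 19667.0 + 2870.5*I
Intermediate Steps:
F(T) = -5/3 (F(T) = -5*1/3 = -5/3)
l = 15 (l = 3*5 = 15)
d = 289/9 (d = (-5/3 - 4)**2 = (-17/3)**2 = 289/9 ≈ 32.111)
Y(u) = -1156/9 - 4*sqrt(2)*sqrt(u) (Y(u) = -4*(289/9 + sqrt(u + u)) = -4*(289/9 + sqrt(2*u)) = -4*(289/9 + sqrt(2)*sqrt(u)) = -1156/9 - 4*sqrt(2)*sqrt(u))
-153*Y(-11) + l = -153*(-1156/9 - 4*sqrt(2)*sqrt(-11)) + 15 = -153*(-1156/9 - 4*sqrt(2)*I*sqrt(11)) + 15 = -153*(-1156/9 - 4*I*sqrt(22)) + 15 = (19652 + 612*I*sqrt(22)) + 15 = 19667 + 612*I*sqrt(22)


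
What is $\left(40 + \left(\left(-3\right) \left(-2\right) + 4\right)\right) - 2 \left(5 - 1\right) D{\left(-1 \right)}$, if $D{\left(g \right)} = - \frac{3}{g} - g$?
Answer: $-1600$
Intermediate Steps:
$D{\left(g \right)} = - g - \frac{3}{g}$
$\left(40 + \left(\left(-3\right) \left(-2\right) + 4\right)\right) - 2 \left(5 - 1\right) D{\left(-1 \right)} = \left(40 + \left(\left(-3\right) \left(-2\right) + 4\right)\right) - 2 \left(5 - 1\right) \left(\left(-1\right) \left(-1\right) - \frac{3}{-1}\right) = \left(40 + \left(6 + 4\right)\right) \left(-2\right) 4 \left(1 - -3\right) = \left(40 + 10\right) \left(- 8 \left(1 + 3\right)\right) = 50 \left(\left(-8\right) 4\right) = 50 \left(-32\right) = -1600$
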